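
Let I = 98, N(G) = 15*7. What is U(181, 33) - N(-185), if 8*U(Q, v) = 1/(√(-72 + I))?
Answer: -105 + √26/208 ≈ -104.98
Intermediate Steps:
N(G) = 105
U(Q, v) = √26/208 (U(Q, v) = 1/(8*(√(-72 + 98))) = 1/(8*(√26)) = (√26/26)/8 = √26/208)
U(181, 33) - N(-185) = √26/208 - 1*105 = √26/208 - 105 = -105 + √26/208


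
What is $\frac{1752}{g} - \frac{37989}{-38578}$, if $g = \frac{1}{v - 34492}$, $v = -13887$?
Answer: $- \frac{3269871550635}{38578} \approx -8.476 \cdot 10^{7}$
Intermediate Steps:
$g = - \frac{1}{48379}$ ($g = \frac{1}{-13887 - 34492} = \frac{1}{-48379} = - \frac{1}{48379} \approx -2.067 \cdot 10^{-5}$)
$\frac{1752}{g} - \frac{37989}{-38578} = \frac{1752}{- \frac{1}{48379}} - \frac{37989}{-38578} = 1752 \left(-48379\right) - - \frac{37989}{38578} = -84760008 + \frac{37989}{38578} = - \frac{3269871550635}{38578}$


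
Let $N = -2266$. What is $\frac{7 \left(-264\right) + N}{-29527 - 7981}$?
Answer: $\frac{2057}{18754} \approx 0.10968$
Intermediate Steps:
$\frac{7 \left(-264\right) + N}{-29527 - 7981} = \frac{7 \left(-264\right) - 2266}{-29527 - 7981} = \frac{-1848 - 2266}{-37508} = \left(-4114\right) \left(- \frac{1}{37508}\right) = \frac{2057}{18754}$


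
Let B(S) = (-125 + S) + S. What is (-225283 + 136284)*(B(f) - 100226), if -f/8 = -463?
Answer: 8271834057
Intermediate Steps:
f = 3704 (f = -8*(-463) = 3704)
B(S) = -125 + 2*S
(-225283 + 136284)*(B(f) - 100226) = (-225283 + 136284)*((-125 + 2*3704) - 100226) = -88999*((-125 + 7408) - 100226) = -88999*(7283 - 100226) = -88999*(-92943) = 8271834057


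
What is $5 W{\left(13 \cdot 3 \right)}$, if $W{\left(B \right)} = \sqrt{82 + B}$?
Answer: $55$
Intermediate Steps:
$5 W{\left(13 \cdot 3 \right)} = 5 \sqrt{82 + 13 \cdot 3} = 5 \sqrt{82 + 39} = 5 \sqrt{121} = 5 \cdot 11 = 55$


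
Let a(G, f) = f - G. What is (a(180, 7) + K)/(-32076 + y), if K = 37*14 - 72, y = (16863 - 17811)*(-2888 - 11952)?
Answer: 91/4678748 ≈ 1.9450e-5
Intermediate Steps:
y = 14068320 (y = -948*(-14840) = 14068320)
K = 446 (K = 518 - 72 = 446)
(a(180, 7) + K)/(-32076 + y) = ((7 - 1*180) + 446)/(-32076 + 14068320) = ((7 - 180) + 446)/14036244 = (-173 + 446)*(1/14036244) = 273*(1/14036244) = 91/4678748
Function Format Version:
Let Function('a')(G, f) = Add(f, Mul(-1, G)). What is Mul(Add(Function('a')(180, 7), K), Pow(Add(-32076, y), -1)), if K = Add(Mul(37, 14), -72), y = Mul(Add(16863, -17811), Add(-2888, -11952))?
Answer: Rational(91, 4678748) ≈ 1.9450e-5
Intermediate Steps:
y = 14068320 (y = Mul(-948, -14840) = 14068320)
K = 446 (K = Add(518, -72) = 446)
Mul(Add(Function('a')(180, 7), K), Pow(Add(-32076, y), -1)) = Mul(Add(Add(7, Mul(-1, 180)), 446), Pow(Add(-32076, 14068320), -1)) = Mul(Add(Add(7, -180), 446), Pow(14036244, -1)) = Mul(Add(-173, 446), Rational(1, 14036244)) = Mul(273, Rational(1, 14036244)) = Rational(91, 4678748)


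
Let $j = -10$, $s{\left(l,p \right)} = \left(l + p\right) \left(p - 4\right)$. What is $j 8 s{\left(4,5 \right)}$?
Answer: $-720$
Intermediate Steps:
$s{\left(l,p \right)} = \left(-4 + p\right) \left(l + p\right)$ ($s{\left(l,p \right)} = \left(l + p\right) \left(-4 + p\right) = \left(-4 + p\right) \left(l + p\right)$)
$j 8 s{\left(4,5 \right)} = \left(-10\right) 8 \left(5^{2} - 16 - 20 + 4 \cdot 5\right) = - 80 \left(25 - 16 - 20 + 20\right) = \left(-80\right) 9 = -720$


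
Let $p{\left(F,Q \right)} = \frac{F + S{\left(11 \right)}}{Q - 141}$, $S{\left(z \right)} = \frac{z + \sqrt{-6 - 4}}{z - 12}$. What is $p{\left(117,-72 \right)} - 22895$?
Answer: $- \frac{4876741}{213} + \frac{i \sqrt{10}}{213} \approx -22896.0 + 0.014846 i$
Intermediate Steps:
$S{\left(z \right)} = \frac{z + i \sqrt{10}}{-12 + z}$ ($S{\left(z \right)} = \frac{z + \sqrt{-10}}{-12 + z} = \frac{z + i \sqrt{10}}{-12 + z}$)
$p{\left(F,Q \right)} = \frac{-11 + F - i \sqrt{10}}{-141 + Q}$ ($p{\left(F,Q \right)} = \frac{F + \frac{11 + i \sqrt{10}}{-12 + 11}}{Q - 141} = \frac{F + \frac{11 + i \sqrt{10}}{-1}}{-141 + Q} = \frac{F - \left(11 + i \sqrt{10}\right)}{-141 + Q} = \frac{-11 + F - i \sqrt{10}}{-141 + Q}$)
$p{\left(117,-72 \right)} - 22895 = \frac{-11 + 117 - i \sqrt{10}}{-141 - 72} - 22895 = \frac{106 - i \sqrt{10}}{-213} - 22895 = - \frac{106 - i \sqrt{10}}{213} - 22895 = \left(- \frac{106}{213} + \frac{i \sqrt{10}}{213}\right) - 22895 = - \frac{4876741}{213} + \frac{i \sqrt{10}}{213}$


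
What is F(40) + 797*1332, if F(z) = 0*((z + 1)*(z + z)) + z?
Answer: 1061644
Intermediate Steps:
F(z) = z (F(z) = 0*((1 + z)*(2*z)) + z = 0*(2*z*(1 + z)) + z = 0 + z = z)
F(40) + 797*1332 = 40 + 797*1332 = 40 + 1061604 = 1061644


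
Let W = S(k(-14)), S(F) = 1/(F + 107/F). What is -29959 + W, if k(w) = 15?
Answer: -9946373/332 ≈ -29959.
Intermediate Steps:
W = 15/332 (W = 15/(107 + 15²) = 15/(107 + 225) = 15/332 ≈ 0.045181)
-29959 + W = -29959 + 15/332 = -9946373/332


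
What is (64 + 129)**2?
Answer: 37249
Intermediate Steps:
(64 + 129)**2 = 193**2 = 37249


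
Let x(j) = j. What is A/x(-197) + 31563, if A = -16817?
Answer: 6234728/197 ≈ 31648.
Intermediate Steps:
A/x(-197) + 31563 = -16817/(-197) + 31563 = -16817*(-1/197) + 31563 = 16817/197 + 31563 = 6234728/197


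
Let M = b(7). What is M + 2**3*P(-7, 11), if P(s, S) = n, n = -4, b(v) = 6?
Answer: -26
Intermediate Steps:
P(s, S) = -4
M = 6
M + 2**3*P(-7, 11) = 6 + 2**3*(-4) = 6 + 8*(-4) = 6 - 32 = -26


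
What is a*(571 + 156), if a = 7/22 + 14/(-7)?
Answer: -26899/22 ≈ -1222.7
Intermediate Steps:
a = -37/22 (a = 7*(1/22) + 14*(-1/7) = 7/22 - 2 = -37/22 ≈ -1.6818)
a*(571 + 156) = -37*(571 + 156)/22 = -37/22*727 = -26899/22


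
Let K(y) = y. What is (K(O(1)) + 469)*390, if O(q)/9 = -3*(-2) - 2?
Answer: 196950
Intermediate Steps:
O(q) = 36 (O(q) = 9*(-3*(-2) - 2) = 9*(6 - 2) = 9*4 = 36)
(K(O(1)) + 469)*390 = (36 + 469)*390 = 505*390 = 196950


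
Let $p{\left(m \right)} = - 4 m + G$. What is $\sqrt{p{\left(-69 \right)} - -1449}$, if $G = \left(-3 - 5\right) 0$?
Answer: $5 \sqrt{69} \approx 41.533$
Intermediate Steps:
$G = 0$ ($G = \left(-8\right) 0 = 0$)
$p{\left(m \right)} = - 4 m$ ($p{\left(m \right)} = - 4 m + 0 = - 4 m$)
$\sqrt{p{\left(-69 \right)} - -1449} = \sqrt{\left(-4\right) \left(-69\right) - -1449} = \sqrt{276 + 1449} = \sqrt{1725} = 5 \sqrt{69}$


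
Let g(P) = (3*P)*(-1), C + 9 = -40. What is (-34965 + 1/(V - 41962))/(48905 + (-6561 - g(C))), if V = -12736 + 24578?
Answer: -1053145801/1270973640 ≈ -0.82861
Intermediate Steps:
V = 11842
C = -49 (C = -9 - 40 = -49)
g(P) = -3*P
(-34965 + 1/(V - 41962))/(48905 + (-6561 - g(C))) = (-34965 + 1/(11842 - 41962))/(48905 + (-6561 - (-3)*(-49))) = (-34965 + 1/(-30120))/(48905 + (-6561 - 1*147)) = (-34965 - 1/30120)/(48905 + (-6561 - 147)) = -1053145801/(30120*(48905 - 6708)) = -1053145801/30120/42197 = -1053145801/30120*1/42197 = -1053145801/1270973640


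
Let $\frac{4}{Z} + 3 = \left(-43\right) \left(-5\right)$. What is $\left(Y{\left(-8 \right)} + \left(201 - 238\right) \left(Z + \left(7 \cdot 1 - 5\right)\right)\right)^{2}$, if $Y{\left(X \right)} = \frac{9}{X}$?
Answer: $\frac{1033558201}{179776} \approx 5749.1$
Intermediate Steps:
$Z = \frac{1}{53}$ ($Z = \frac{4}{-3 - -215} = \frac{4}{-3 + 215} = \frac{4}{212} = 4 \cdot \frac{1}{212} = \frac{1}{53} \approx 0.018868$)
$\left(Y{\left(-8 \right)} + \left(201 - 238\right) \left(Z + \left(7 \cdot 1 - 5\right)\right)\right)^{2} = \left(\frac{9}{-8} + \left(201 - 238\right) \left(\frac{1}{53} + \left(7 \cdot 1 - 5\right)\right)\right)^{2} = \left(9 \left(- \frac{1}{8}\right) - 37 \left(\frac{1}{53} + \left(7 - 5\right)\right)\right)^{2} = \left(- \frac{9}{8} - 37 \left(\frac{1}{53} + 2\right)\right)^{2} = \left(- \frac{9}{8} - \frac{3959}{53}\right)^{2} = \left(- \frac{32149}{424}\right)^{2} = \frac{1033558201}{179776}$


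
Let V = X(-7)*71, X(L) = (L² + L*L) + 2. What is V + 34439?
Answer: 41539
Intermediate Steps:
X(L) = 2 + 2*L² (X(L) = (L² + L²) + 2 = 2*L² + 2 = 2 + 2*L²)
V = 7100 (V = (2 + 2*(-7)²)*71 = (2 + 2*49)*71 = (2 + 98)*71 = 100*71 = 7100)
V + 34439 = 7100 + 34439 = 41539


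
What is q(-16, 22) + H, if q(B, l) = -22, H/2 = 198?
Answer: 374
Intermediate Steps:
H = 396 (H = 2*198 = 396)
q(-16, 22) + H = -22 + 396 = 374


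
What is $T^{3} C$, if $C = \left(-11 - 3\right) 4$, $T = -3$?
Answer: $1512$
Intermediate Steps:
$C = -56$ ($C = \left(-14\right) 4 = -56$)
$T^{3} C = \left(-3\right)^{3} \left(-56\right) = \left(-27\right) \left(-56\right) = 1512$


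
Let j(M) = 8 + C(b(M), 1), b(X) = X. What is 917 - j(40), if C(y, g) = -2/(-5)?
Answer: 4543/5 ≈ 908.60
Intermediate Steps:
C(y, g) = 2/5 (C(y, g) = -2*(-1/5) = 2/5)
j(M) = 42/5 (j(M) = 8 + 2/5 = 42/5)
917 - j(40) = 917 - 1*42/5 = 917 - 42/5 = 4543/5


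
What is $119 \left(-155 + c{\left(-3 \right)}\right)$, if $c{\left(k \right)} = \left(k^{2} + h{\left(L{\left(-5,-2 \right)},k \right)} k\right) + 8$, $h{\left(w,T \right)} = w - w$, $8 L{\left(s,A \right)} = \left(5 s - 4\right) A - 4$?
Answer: $-16422$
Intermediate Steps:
$L{\left(s,A \right)} = - \frac{1}{2} + \frac{A \left(-4 + 5 s\right)}{8}$ ($L{\left(s,A \right)} = \frac{\left(5 s - 4\right) A - 4}{8} = \frac{\left(-4 + 5 s\right) A - 4}{8} = \frac{A \left(-4 + 5 s\right) - 4}{8} = \frac{-4 + A \left(-4 + 5 s\right)}{8} = - \frac{1}{2} + \frac{A \left(-4 + 5 s\right)}{8}$)
$h{\left(w,T \right)} = 0$
$c{\left(k \right)} = 8 + k^{2}$ ($c{\left(k \right)} = \left(k^{2} + 0 k\right) + 8 = \left(k^{2} + 0\right) + 8 = k^{2} + 8 = 8 + k^{2}$)
$119 \left(-155 + c{\left(-3 \right)}\right) = 119 \left(-155 + \left(8 + \left(-3\right)^{2}\right)\right) = 119 \left(-155 + \left(8 + 9\right)\right) = 119 \left(-155 + 17\right) = 119 \left(-138\right) = -16422$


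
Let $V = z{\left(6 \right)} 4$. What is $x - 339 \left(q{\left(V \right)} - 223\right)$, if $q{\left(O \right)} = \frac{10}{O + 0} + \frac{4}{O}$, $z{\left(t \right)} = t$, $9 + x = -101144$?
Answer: $- \frac{103015}{4} \approx -25754.0$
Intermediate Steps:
$x = -101153$ ($x = -9 - 101144 = -101153$)
$V = 24$ ($V = 6 \cdot 4 = 24$)
$q{\left(O \right)} = \frac{14}{O}$ ($q{\left(O \right)} = \frac{10}{O} + \frac{4}{O} = \frac{14}{O}$)
$x - 339 \left(q{\left(V \right)} - 223\right) = -101153 - 339 \left(\frac{14}{24} - 223\right) = -101153 - 339 \left(14 \cdot \frac{1}{24} - 223\right) = -101153 - 339 \left(\frac{7}{12} - 223\right) = -101153 - - \frac{301597}{4} = -101153 + \frac{301597}{4} = - \frac{103015}{4}$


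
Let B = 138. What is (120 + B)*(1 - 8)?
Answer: -1806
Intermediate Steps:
(120 + B)*(1 - 8) = (120 + 138)*(1 - 8) = 258*(-7) = -1806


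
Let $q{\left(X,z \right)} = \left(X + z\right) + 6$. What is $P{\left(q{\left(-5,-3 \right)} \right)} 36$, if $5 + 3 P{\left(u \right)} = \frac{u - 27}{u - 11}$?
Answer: $- \frac{432}{13} \approx -33.231$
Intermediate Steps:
$q{\left(X,z \right)} = 6 + X + z$
$P{\left(u \right)} = - \frac{5}{3} + \frac{-27 + u}{3 \left(-11 + u\right)}$ ($P{\left(u \right)} = - \frac{5}{3} + \frac{\left(u - 27\right) \frac{1}{u - 11}}{3} = - \frac{5}{3} + \frac{\left(-27 + u\right) \frac{1}{-11 + u}}{3} = - \frac{5}{3} + \frac{\frac{1}{-11 + u} \left(-27 + u\right)}{3} = - \frac{5}{3} + \frac{-27 + u}{3 \left(-11 + u\right)}$)
$P{\left(q{\left(-5,-3 \right)} \right)} 36 = \frac{4 \left(7 - \left(6 - 5 - 3\right)\right)}{3 \left(-11 - 2\right)} 36 = \frac{4 \left(7 - -2\right)}{3 \left(-11 - 2\right)} 36 = \frac{4 \left(7 + 2\right)}{3 \left(-13\right)} 36 = \frac{4}{3} \left(- \frac{1}{13}\right) 9 \cdot 36 = \left(- \frac{12}{13}\right) 36 = - \frac{432}{13}$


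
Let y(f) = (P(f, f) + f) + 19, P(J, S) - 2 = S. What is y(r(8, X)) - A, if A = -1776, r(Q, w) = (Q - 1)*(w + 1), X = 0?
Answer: 1811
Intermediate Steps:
P(J, S) = 2 + S
r(Q, w) = (1 + w)*(-1 + Q) (r(Q, w) = (-1 + Q)*(1 + w) = (1 + w)*(-1 + Q))
y(f) = 21 + 2*f (y(f) = ((2 + f) + f) + 19 = (2 + 2*f) + 19 = 21 + 2*f)
y(r(8, X)) - A = (21 + 2*(-1 + 8 - 1*0 + 8*0)) - 1*(-1776) = (21 + 2*(-1 + 8 + 0 + 0)) + 1776 = (21 + 2*7) + 1776 = (21 + 14) + 1776 = 35 + 1776 = 1811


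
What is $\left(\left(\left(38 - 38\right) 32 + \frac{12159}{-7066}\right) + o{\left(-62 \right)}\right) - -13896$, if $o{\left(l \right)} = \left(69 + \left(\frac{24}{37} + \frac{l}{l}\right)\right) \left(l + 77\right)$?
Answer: $\frac{3909606009}{261442} \approx 14954.0$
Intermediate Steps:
$o{\left(l \right)} = \frac{201278}{37} + \frac{2614 l}{37}$ ($o{\left(l \right)} = \left(69 + \left(24 \cdot \frac{1}{37} + 1\right)\right) \left(77 + l\right) = \left(69 + \left(\frac{24}{37} + 1\right)\right) \left(77 + l\right) = \left(69 + \frac{61}{37}\right) \left(77 + l\right) = \frac{2614 \left(77 + l\right)}{37} = \frac{201278}{37} + \frac{2614 l}{37}$)
$\left(\left(\left(38 - 38\right) 32 + \frac{12159}{-7066}\right) + o{\left(-62 \right)}\right) - -13896 = \left(\left(\left(38 - 38\right) 32 + \frac{12159}{-7066}\right) + \left(\frac{201278}{37} + \frac{2614}{37} \left(-62\right)\right)\right) - -13896 = \left(\left(0 \cdot 32 + 12159 \left(- \frac{1}{7066}\right)\right) + \left(\frac{201278}{37} - \frac{162068}{37}\right)\right) + 13896 = \left(\left(0 - \frac{12159}{7066}\right) + \frac{39210}{37}\right) + 13896 = \left(- \frac{12159}{7066} + \frac{39210}{37}\right) + 13896 = \frac{276607977}{261442} + 13896 = \frac{3909606009}{261442}$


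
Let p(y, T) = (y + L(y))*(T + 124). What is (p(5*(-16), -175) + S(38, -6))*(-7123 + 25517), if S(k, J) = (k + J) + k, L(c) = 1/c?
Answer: 3053873047/40 ≈ 7.6347e+7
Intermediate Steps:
S(k, J) = J + 2*k (S(k, J) = (J + k) + k = J + 2*k)
p(y, T) = (124 + T)*(y + 1/y) (p(y, T) = (y + 1/y)*(T + 124) = (y + 1/y)*(124 + T) = (124 + T)*(y + 1/y))
(p(5*(-16), -175) + S(38, -6))*(-7123 + 25517) = ((124 - 175 + (5*(-16))²*(124 - 175))/((5*(-16))) + (-6 + 2*38))*(-7123 + 25517) = ((124 - 175 + (-80)²*(-51))/(-80) + (-6 + 76))*18394 = (-(124 - 175 + 6400*(-51))/80 + 70)*18394 = (-(124 - 175 - 326400)/80 + 70)*18394 = (-1/80*(-326451) + 70)*18394 = (326451/80 + 70)*18394 = (332051/80)*18394 = 3053873047/40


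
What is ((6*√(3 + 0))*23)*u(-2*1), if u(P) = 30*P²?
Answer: 16560*√3 ≈ 28683.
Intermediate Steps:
((6*√(3 + 0))*23)*u(-2*1) = ((6*√(3 + 0))*23)*(30*(-2*1)²) = ((6*√3)*23)*(30*(-2)²) = (138*√3)*(30*4) = (138*√3)*120 = 16560*√3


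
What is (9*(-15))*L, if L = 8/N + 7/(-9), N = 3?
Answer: -255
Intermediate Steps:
L = 17/9 (L = 8/3 + 7/(-9) = 8*(⅓) + 7*(-⅑) = 8/3 - 7/9 = 17/9 ≈ 1.8889)
(9*(-15))*L = (9*(-15))*(17/9) = -135*17/9 = -255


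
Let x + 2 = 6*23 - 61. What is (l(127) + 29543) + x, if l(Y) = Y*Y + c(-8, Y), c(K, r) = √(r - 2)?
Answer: 45747 + 5*√5 ≈ 45758.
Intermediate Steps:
c(K, r) = √(-2 + r)
l(Y) = Y² + √(-2 + Y) (l(Y) = Y*Y + √(-2 + Y) = Y² + √(-2 + Y))
x = 75 (x = -2 + (6*23 - 61) = -2 + (138 - 61) = -2 + 77 = 75)
(l(127) + 29543) + x = ((127² + √(-2 + 127)) + 29543) + 75 = ((16129 + √125) + 29543) + 75 = ((16129 + 5*√5) + 29543) + 75 = (45672 + 5*√5) + 75 = 45747 + 5*√5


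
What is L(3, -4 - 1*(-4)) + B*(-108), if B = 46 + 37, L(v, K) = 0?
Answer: -8964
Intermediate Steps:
B = 83
L(3, -4 - 1*(-4)) + B*(-108) = 0 + 83*(-108) = 0 - 8964 = -8964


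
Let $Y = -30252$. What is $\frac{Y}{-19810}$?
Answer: $\frac{15126}{9905} \approx 1.5271$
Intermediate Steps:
$\frac{Y}{-19810} = - \frac{30252}{-19810} = \left(-30252\right) \left(- \frac{1}{19810}\right) = \frac{15126}{9905}$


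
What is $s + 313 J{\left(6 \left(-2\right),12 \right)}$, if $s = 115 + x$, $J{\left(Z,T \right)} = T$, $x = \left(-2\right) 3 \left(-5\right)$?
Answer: $3901$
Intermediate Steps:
$x = 30$ ($x = \left(-6\right) \left(-5\right) = 30$)
$s = 145$ ($s = 115 + 30 = 145$)
$s + 313 J{\left(6 \left(-2\right),12 \right)} = 145 + 313 \cdot 12 = 145 + 3756 = 3901$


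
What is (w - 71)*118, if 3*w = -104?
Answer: -37406/3 ≈ -12469.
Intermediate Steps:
w = -104/3 (w = (1/3)*(-104) = -104/3 ≈ -34.667)
(w - 71)*118 = (-104/3 - 71)*118 = -317/3*118 = -37406/3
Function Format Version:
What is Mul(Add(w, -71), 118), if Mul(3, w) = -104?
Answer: Rational(-37406, 3) ≈ -12469.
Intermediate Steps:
w = Rational(-104, 3) (w = Mul(Rational(1, 3), -104) = Rational(-104, 3) ≈ -34.667)
Mul(Add(w, -71), 118) = Mul(Add(Rational(-104, 3), -71), 118) = Mul(Rational(-317, 3), 118) = Rational(-37406, 3)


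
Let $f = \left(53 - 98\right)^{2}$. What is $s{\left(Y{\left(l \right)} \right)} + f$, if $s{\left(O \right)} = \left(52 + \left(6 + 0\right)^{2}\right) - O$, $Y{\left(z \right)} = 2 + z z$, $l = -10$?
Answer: $2011$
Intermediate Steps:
$f = 2025$ ($f = \left(-45\right)^{2} = 2025$)
$Y{\left(z \right)} = 2 + z^{2}$
$s{\left(O \right)} = 88 - O$ ($s{\left(O \right)} = \left(52 + 6^{2}\right) - O = \left(52 + 36\right) - O = 88 - O$)
$s{\left(Y{\left(l \right)} \right)} + f = \left(88 - \left(2 + \left(-10\right)^{2}\right)\right) + 2025 = \left(88 - \left(2 + 100\right)\right) + 2025 = \left(88 - 102\right) + 2025 = -14 + 2025 = 2011$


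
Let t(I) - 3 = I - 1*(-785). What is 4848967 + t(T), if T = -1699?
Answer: 4848056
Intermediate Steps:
t(I) = 788 + I (t(I) = 3 + (I - 1*(-785)) = 3 + (I + 785) = 3 + (785 + I) = 788 + I)
4848967 + t(T) = 4848967 + (788 - 1699) = 4848967 - 911 = 4848056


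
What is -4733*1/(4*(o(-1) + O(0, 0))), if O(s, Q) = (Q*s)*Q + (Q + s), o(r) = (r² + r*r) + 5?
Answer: -4733/28 ≈ -169.04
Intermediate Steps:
o(r) = 5 + 2*r² (o(r) = (r² + r²) + 5 = 2*r² + 5 = 5 + 2*r²)
O(s, Q) = Q + s + s*Q² (O(s, Q) = s*Q² + (Q + s) = Q + s + s*Q²)
-4733*1/(4*(o(-1) + O(0, 0))) = -4733*1/(4*((5 + 2*(-1)²) + (0 + 0 + 0*0²))) = -4733*1/(4*((5 + 2*1) + (0 + 0 + 0*0))) = -4733*1/(4*((5 + 2) + (0 + 0 + 0))) = -4733*1/(4*(7 + 0)) = -4733/(7*4) = -4733/28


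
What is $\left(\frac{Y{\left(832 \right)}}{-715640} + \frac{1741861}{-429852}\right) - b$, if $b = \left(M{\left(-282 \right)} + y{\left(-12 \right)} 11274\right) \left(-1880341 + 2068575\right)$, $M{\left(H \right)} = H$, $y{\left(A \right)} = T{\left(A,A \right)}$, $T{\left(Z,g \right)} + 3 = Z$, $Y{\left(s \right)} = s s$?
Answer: $\frac{1226067946347192330869}{38452410660} \approx 3.1885 \cdot 10^{10}$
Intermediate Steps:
$Y{\left(s \right)} = s^{2}$
$T{\left(Z,g \right)} = -3 + Z$
$y{\left(A \right)} = -3 + A$
$b = -31885333728$ ($b = \left(-282 + \left(-3 - 12\right) 11274\right) \left(-1880341 + 2068575\right) = \left(-282 - 169110\right) 188234 = \left(-169392\right) 188234 = -31885333728$)
$\left(\frac{Y{\left(832 \right)}}{-715640} + \frac{1741861}{-429852}\right) - b = \left(\frac{832^{2}}{-715640} + \frac{1741861}{-429852}\right) - -31885333728 = \left(692224 \left(- \frac{1}{715640}\right) + 1741861 \left(- \frac{1}{429852}\right)\right) + 31885333728 = \left(- \frac{86528}{89455} - \frac{1741861}{429852}\right) + 31885333728 = - \frac{193012409611}{38452410660} + 31885333728 = \frac{1226067946347192330869}{38452410660}$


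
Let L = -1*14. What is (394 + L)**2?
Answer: 144400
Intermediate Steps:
L = -14
(394 + L)**2 = (394 - 14)**2 = 380**2 = 144400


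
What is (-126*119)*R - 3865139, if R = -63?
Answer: -2920517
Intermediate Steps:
(-126*119)*R - 3865139 = -126*119*(-63) - 3865139 = -14994*(-63) - 3865139 = 944622 - 3865139 = -2920517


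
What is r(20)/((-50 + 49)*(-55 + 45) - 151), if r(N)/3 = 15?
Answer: -15/47 ≈ -0.31915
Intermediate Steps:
r(N) = 45 (r(N) = 3*15 = 45)
r(20)/((-50 + 49)*(-55 + 45) - 151) = 45/((-50 + 49)*(-55 + 45) - 151) = 45/(-1*(-10) - 151) = 45/(10 - 151) = 45/(-141) = -1/141*45 = -15/47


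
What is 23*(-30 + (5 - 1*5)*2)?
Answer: -690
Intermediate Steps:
23*(-30 + (5 - 1*5)*2) = 23*(-30 + (5 - 5)*2) = 23*(-30 + 0*2) = 23*(-30 + 0) = 23*(-30) = -690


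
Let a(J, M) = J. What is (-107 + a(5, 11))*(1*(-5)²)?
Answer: -2550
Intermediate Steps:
(-107 + a(5, 11))*(1*(-5)²) = (-107 + 5)*(1*(-5)²) = -102*25 = -2550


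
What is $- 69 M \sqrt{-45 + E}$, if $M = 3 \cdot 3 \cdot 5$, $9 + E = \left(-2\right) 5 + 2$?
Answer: $- 3105 i \sqrt{62} \approx - 24449.0 i$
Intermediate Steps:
$E = -17$ ($E = -9 + \left(\left(-2\right) 5 + 2\right) = -9 + \left(-10 + 2\right) = -9 - 8 = -17$)
$M = 45$ ($M = 9 \cdot 5 = 45$)
$- 69 M \sqrt{-45 + E} = \left(-69\right) 45 \sqrt{-45 - 17} = - 3105 \sqrt{-62} = - 3105 i \sqrt{62}$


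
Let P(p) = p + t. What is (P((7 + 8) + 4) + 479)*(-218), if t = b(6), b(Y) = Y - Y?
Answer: -108564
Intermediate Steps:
b(Y) = 0
t = 0
P(p) = p (P(p) = p + 0 = p)
(P((7 + 8) + 4) + 479)*(-218) = (((7 + 8) + 4) + 479)*(-218) = ((15 + 4) + 479)*(-218) = (19 + 479)*(-218) = 498*(-218) = -108564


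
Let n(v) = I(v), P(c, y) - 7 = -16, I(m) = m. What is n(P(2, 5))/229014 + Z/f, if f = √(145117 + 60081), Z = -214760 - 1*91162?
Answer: -1/25446 - 152961*√205198/102599 ≈ -675.34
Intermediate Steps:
P(c, y) = -9 (P(c, y) = 7 - 16 = -9)
Z = -305922 (Z = -214760 - 91162 = -305922)
n(v) = v
f = √205198 ≈ 452.99
n(P(2, 5))/229014 + Z/f = -9/229014 - 305922*√205198/205198 = -9*1/229014 - 152961*√205198/102599 = -1/25446 - 152961*√205198/102599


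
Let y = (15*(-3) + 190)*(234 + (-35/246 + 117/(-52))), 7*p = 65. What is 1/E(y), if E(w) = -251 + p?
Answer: -7/1692 ≈ -0.0041371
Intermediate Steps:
p = 65/7 (p = (⅐)*65 = 65/7 ≈ 9.2857)
y = 16522895/492 (y = (-45 + 190)*(234 + (-35*1/246 + 117*(-1/52))) = 145*(234 + (-35/246 - 9/4)) = 145*(234 - 1177/492) = 145*(113951/492) = 16522895/492 ≈ 33583.)
E(w) = -1692/7 (E(w) = -251 + 65/7 = -1692/7)
1/E(y) = 1/(-1692/7) = -7/1692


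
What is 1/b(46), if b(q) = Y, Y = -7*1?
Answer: -⅐ ≈ -0.14286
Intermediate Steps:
Y = -7
b(q) = -7
1/b(46) = 1/(-7) = -⅐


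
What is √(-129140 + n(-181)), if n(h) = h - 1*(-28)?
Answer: I*√129293 ≈ 359.57*I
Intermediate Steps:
n(h) = 28 + h (n(h) = h + 28 = 28 + h)
√(-129140 + n(-181)) = √(-129140 + (28 - 181)) = √(-129140 - 153) = √(-129293) = I*√129293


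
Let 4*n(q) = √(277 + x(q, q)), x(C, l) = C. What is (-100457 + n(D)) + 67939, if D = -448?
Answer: -32518 + 3*I*√19/4 ≈ -32518.0 + 3.2692*I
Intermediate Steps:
n(q) = √(277 + q)/4
(-100457 + n(D)) + 67939 = (-100457 + √(277 - 448)/4) + 67939 = (-100457 + √(-171)/4) + 67939 = (-100457 + (3*I*√19)/4) + 67939 = (-100457 + 3*I*√19/4) + 67939 = -32518 + 3*I*√19/4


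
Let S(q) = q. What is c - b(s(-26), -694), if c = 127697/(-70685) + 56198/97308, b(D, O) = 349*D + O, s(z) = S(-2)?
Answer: 4783011530057/3439107990 ≈ 1390.8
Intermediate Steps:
s(z) = -2
b(D, O) = O + 349*D
c = -4226792023/3439107990 (c = 127697*(-1/70685) + 56198*(1/97308) = -127697/70685 + 28099/48654 = -4226792023/3439107990 ≈ -1.2290)
c - b(s(-26), -694) = -4226792023/3439107990 - (-694 + 349*(-2)) = -4226792023/3439107990 - (-694 - 698) = -4226792023/3439107990 - 1*(-1392) = -4226792023/3439107990 + 1392 = 4783011530057/3439107990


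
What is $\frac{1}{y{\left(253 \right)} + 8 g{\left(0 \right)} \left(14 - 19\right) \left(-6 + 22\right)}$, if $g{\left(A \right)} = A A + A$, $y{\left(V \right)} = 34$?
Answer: $\frac{1}{34} \approx 0.029412$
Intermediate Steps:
$g{\left(A \right)} = A + A^{2}$ ($g{\left(A \right)} = A^{2} + A = A + A^{2}$)
$\frac{1}{y{\left(253 \right)} + 8 g{\left(0 \right)} \left(14 - 19\right) \left(-6 + 22\right)} = \frac{1}{34 + 8 \cdot 0 \left(1 + 0\right) \left(14 - 19\right) \left(-6 + 22\right)} = \frac{1}{34 + 8 \cdot 0 \cdot 1 \left(\left(-5\right) 16\right)} = \frac{1}{34 + 8 \cdot 0 \left(-80\right)} = \frac{1}{34 + 0 \left(-80\right)} = \frac{1}{34 + 0} = \frac{1}{34}$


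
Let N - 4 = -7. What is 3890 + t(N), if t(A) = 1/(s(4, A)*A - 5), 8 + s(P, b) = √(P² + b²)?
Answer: 15561/4 ≈ 3890.3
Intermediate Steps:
N = -3 (N = 4 - 7 = -3)
s(P, b) = -8 + √(P² + b²)
t(A) = 1/(-5 + A*(-8 + √(16 + A²))) (t(A) = 1/((-8 + √(4² + A²))*A - 5) = 1/((-8 + √(16 + A²))*A - 5) = 1/(A*(-8 + √(16 + A²)) - 5) = 1/(-5 + A*(-8 + √(16 + A²))))
3890 + t(N) = 3890 + 1/(-5 - 3*(-8 + √(16 + (-3)²))) = 3890 + 1/(-5 - 3*(-8 + √(16 + 9))) = 3890 + 1/(-5 - 3*(-8 + √25)) = 3890 + 1/(-5 - 3*(-8 + 5)) = 3890 + 1/(-5 - 3*(-3)) = 3890 + 1/(-5 + 9) = 3890 + 1/4 = 3890 + ¼ = 15561/4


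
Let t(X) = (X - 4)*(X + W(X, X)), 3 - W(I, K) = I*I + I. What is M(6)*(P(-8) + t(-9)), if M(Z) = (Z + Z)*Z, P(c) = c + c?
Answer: 71856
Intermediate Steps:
P(c) = 2*c
W(I, K) = 3 - I - I**2 (W(I, K) = 3 - (I*I + I) = 3 - (I**2 + I) = 3 - (I + I**2) = 3 + (-I - I**2) = 3 - I - I**2)
t(X) = (-4 + X)*(3 - X**2) (t(X) = (X - 4)*(X + (3 - X - X**2)) = (-4 + X)*(3 - X**2))
M(Z) = 2*Z**2 (M(Z) = (2*Z)*Z = 2*Z**2)
M(6)*(P(-8) + t(-9)) = (2*6**2)*(2*(-8) + (-12 - 1*(-9)**3 + 3*(-9) + 4*(-9)**2)) = (2*36)*(-16 + (-12 - 1*(-729) - 27 + 4*81)) = 72*(-16 + (-12 + 729 - 27 + 324)) = 72*(-16 + 1014) = 72*998 = 71856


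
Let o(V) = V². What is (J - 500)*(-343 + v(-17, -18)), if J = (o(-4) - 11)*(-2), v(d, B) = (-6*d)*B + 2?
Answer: 1110270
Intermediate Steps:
v(d, B) = 2 - 6*B*d (v(d, B) = -6*B*d + 2 = 2 - 6*B*d)
J = -10 (J = ((-4)² - 11)*(-2) = (16 - 11)*(-2) = 5*(-2) = -10)
(J - 500)*(-343 + v(-17, -18)) = (-10 - 500)*(-343 + (2 - 6*(-18)*(-17))) = -510*(-343 + (2 - 1836)) = -510*(-343 - 1834) = -510*(-2177) = 1110270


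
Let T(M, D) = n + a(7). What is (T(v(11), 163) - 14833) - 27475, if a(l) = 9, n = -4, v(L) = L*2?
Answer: -42303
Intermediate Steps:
v(L) = 2*L
T(M, D) = 5 (T(M, D) = -4 + 9 = 5)
(T(v(11), 163) - 14833) - 27475 = (5 - 14833) - 27475 = -14828 - 27475 = -42303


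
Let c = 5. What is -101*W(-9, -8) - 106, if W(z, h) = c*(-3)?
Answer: 1409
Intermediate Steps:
W(z, h) = -15 (W(z, h) = 5*(-3) = -15)
-101*W(-9, -8) - 106 = -101*(-15) - 106 = 1515 - 106 = 1409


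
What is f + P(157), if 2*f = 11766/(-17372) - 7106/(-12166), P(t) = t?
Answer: 1507806691/9606716 ≈ 156.95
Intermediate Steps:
f = -447721/9606716 (f = (11766/(-17372) - 7106/(-12166))/2 = (11766*(-1/17372) - 7106*(-1/12166))/2 = (-5883/8686 + 323/553)/2 = (½)*(-447721/4803358) = -447721/9606716 ≈ -0.046605)
f + P(157) = -447721/9606716 + 157 = 1507806691/9606716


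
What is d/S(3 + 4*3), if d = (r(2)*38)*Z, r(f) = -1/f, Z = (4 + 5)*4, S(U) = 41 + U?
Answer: -171/14 ≈ -12.214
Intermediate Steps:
Z = 36 (Z = 9*4 = 36)
d = -684 (d = (-1/2*38)*36 = (-1*½*38)*36 = -½*38*36 = -19*36 = -684)
d/S(3 + 4*3) = -684/(41 + (3 + 4*3)) = -684/(41 + (3 + 12)) = -684/(41 + 15) = -684/56 = -684*1/56 = -171/14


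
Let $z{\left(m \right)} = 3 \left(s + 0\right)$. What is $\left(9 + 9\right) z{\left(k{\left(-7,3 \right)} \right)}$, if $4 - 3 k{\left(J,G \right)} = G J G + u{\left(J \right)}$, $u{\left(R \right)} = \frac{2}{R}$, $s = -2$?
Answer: $-108$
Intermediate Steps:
$k{\left(J,G \right)} = \frac{4}{3} - \frac{2}{3 J} - \frac{J G^{2}}{3}$ ($k{\left(J,G \right)} = \frac{4}{3} - \frac{G J G + \frac{2}{J}}{3} = \frac{4}{3} - \frac{J G^{2} + \frac{2}{J}}{3} = \frac{4}{3} - \frac{\frac{2}{J} + J G^{2}}{3} = \frac{4}{3} - \left(\frac{2}{3 J} + \frac{J G^{2}}{3}\right) = \frac{4}{3} - \frac{2}{3 J} - \frac{J G^{2}}{3}$)
$z{\left(m \right)} = -6$ ($z{\left(m \right)} = 3 \left(-2 + 0\right) = 3 \left(-2\right) = -6$)
$\left(9 + 9\right) z{\left(k{\left(-7,3 \right)} \right)} = \left(9 + 9\right) \left(-6\right) = 18 \left(-6\right) = -108$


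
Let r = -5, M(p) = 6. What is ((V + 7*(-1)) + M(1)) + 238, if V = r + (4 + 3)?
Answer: 239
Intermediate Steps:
V = 2 (V = -5 + (4 + 3) = -5 + 7 = 2)
((V + 7*(-1)) + M(1)) + 238 = ((2 + 7*(-1)) + 6) + 238 = ((2 - 7) + 6) + 238 = (-5 + 6) + 238 = 1 + 238 = 239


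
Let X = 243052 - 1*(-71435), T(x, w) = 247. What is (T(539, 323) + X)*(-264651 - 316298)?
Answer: -182844402566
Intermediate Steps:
X = 314487 (X = 243052 + 71435 = 314487)
(T(539, 323) + X)*(-264651 - 316298) = (247 + 314487)*(-264651 - 316298) = 314734*(-580949) = -182844402566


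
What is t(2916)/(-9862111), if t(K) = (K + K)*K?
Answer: -17006112/9862111 ≈ -1.7244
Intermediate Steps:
t(K) = 2*K² (t(K) = (2*K)*K = 2*K²)
t(2916)/(-9862111) = (2*2916²)/(-9862111) = (2*8503056)*(-1/9862111) = 17006112*(-1/9862111) = -17006112/9862111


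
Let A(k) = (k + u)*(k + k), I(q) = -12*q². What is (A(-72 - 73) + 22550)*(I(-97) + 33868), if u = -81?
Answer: -6962633600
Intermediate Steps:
A(k) = 2*k*(-81 + k) (A(k) = (k - 81)*(k + k) = (-81 + k)*(2*k) = 2*k*(-81 + k))
(A(-72 - 73) + 22550)*(I(-97) + 33868) = (2*(-72 - 73)*(-81 + (-72 - 73)) + 22550)*(-12*(-97)² + 33868) = (2*(-145)*(-81 - 145) + 22550)*(-12*9409 + 33868) = (2*(-145)*(-226) + 22550)*(-112908 + 33868) = (65540 + 22550)*(-79040) = 88090*(-79040) = -6962633600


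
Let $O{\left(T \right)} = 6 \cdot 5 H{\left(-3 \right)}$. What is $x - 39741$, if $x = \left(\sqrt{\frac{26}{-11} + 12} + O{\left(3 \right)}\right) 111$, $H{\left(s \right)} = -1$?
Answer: $-43071 + \frac{111 \sqrt{1166}}{11} \approx -42726.0$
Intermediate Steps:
$O{\left(T \right)} = -30$ ($O{\left(T \right)} = 6 \cdot 5 \left(-1\right) = 30 \left(-1\right) = -30$)
$x = -3330 + \frac{111 \sqrt{1166}}{11}$ ($x = \left(\sqrt{\frac{26}{-11} + 12} - 30\right) 111 = \left(\sqrt{26 \left(- \frac{1}{11}\right) + 12} - 30\right) 111 = \left(\sqrt{- \frac{26}{11} + 12} - 30\right) 111 = \left(\sqrt{\frac{106}{11}} - 30\right) 111 = \left(\frac{\sqrt{1166}}{11} - 30\right) 111 = \left(-30 + \frac{\sqrt{1166}}{11}\right) 111 = -3330 + \frac{111 \sqrt{1166}}{11} \approx -2985.4$)
$x - 39741 = \left(-3330 + \frac{111 \sqrt{1166}}{11}\right) - 39741 = -43071 + \frac{111 \sqrt{1166}}{11}$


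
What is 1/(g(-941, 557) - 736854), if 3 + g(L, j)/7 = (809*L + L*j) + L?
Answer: -1/9741304 ≈ -1.0266e-7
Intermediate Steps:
g(L, j) = -21 + 5670*L + 7*L*j (g(L, j) = -21 + 7*((809*L + L*j) + L) = -21 + 7*(810*L + L*j) = -21 + (5670*L + 7*L*j) = -21 + 5670*L + 7*L*j)
1/(g(-941, 557) - 736854) = 1/((-21 + 5670*(-941) + 7*(-941)*557) - 736854) = 1/((-21 - 5335470 - 3668959) - 736854) = 1/(-9004450 - 736854) = 1/(-9741304) = -1/9741304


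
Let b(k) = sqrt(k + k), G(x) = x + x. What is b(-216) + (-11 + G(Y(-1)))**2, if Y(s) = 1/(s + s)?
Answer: 144 + 12*I*sqrt(3) ≈ 144.0 + 20.785*I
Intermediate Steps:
Y(s) = 1/(2*s)
G(x) = 2*x
b(k) = sqrt(2)*sqrt(k) (b(k) = sqrt(2*k) = sqrt(2)*sqrt(k))
b(-216) + (-11 + G(Y(-1)))**2 = sqrt(2)*sqrt(-216) + (-11 + 2*((1/2)/(-1)))**2 = sqrt(2)*(6*I*sqrt(6)) + (-11 + 2*((1/2)*(-1)))**2 = 12*I*sqrt(3) + (-11 + 2*(-1/2))**2 = 12*I*sqrt(3) + (-11 - 1)**2 = 12*I*sqrt(3) + (-12)**2 = 12*I*sqrt(3) + 144 = 144 + 12*I*sqrt(3)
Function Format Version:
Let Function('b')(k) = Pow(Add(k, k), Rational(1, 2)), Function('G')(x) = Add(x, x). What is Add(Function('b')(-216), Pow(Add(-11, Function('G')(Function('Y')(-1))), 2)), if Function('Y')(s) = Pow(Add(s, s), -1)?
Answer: Add(144, Mul(12, I, Pow(3, Rational(1, 2)))) ≈ Add(144.00, Mul(20.785, I))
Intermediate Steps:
Function('Y')(s) = Mul(Rational(1, 2), Pow(s, -1)) (Function('Y')(s) = Pow(Mul(2, s), -1) = Mul(Rational(1, 2), Pow(s, -1)))
Function('G')(x) = Mul(2, x)
Function('b')(k) = Mul(Pow(2, Rational(1, 2)), Pow(k, Rational(1, 2))) (Function('b')(k) = Pow(Mul(2, k), Rational(1, 2)) = Mul(Pow(2, Rational(1, 2)), Pow(k, Rational(1, 2))))
Add(Function('b')(-216), Pow(Add(-11, Function('G')(Function('Y')(-1))), 2)) = Add(Mul(Pow(2, Rational(1, 2)), Pow(-216, Rational(1, 2))), Pow(Add(-11, Mul(2, Mul(Rational(1, 2), Pow(-1, -1)))), 2)) = Add(Mul(Pow(2, Rational(1, 2)), Mul(6, I, Pow(6, Rational(1, 2)))), Pow(Add(-11, Mul(2, Mul(Rational(1, 2), -1))), 2)) = Add(Mul(12, I, Pow(3, Rational(1, 2))), Pow(Add(-11, Mul(2, Rational(-1, 2))), 2)) = Add(Mul(12, I, Pow(3, Rational(1, 2))), Pow(Add(-11, -1), 2)) = Add(Mul(12, I, Pow(3, Rational(1, 2))), Pow(-12, 2)) = Add(Mul(12, I, Pow(3, Rational(1, 2))), 144) = Add(144, Mul(12, I, Pow(3, Rational(1, 2))))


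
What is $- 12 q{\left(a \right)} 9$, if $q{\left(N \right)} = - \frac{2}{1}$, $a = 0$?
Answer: $216$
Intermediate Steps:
$q{\left(N \right)} = -2$ ($q{\left(N \right)} = \left(-2\right) 1 = -2$)
$- 12 q{\left(a \right)} 9 = \left(-12\right) \left(-2\right) 9 = 24 \cdot 9 = 216$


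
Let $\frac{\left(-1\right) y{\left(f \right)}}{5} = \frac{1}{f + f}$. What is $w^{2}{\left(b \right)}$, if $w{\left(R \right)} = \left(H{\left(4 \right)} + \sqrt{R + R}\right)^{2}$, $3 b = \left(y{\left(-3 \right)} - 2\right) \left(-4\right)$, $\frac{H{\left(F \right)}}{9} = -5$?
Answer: $\frac{335213209}{81} - \frac{730120 \sqrt{7}}{3} \approx 3.4945 \cdot 10^{6}$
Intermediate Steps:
$y{\left(f \right)} = - \frac{5}{2 f}$ ($y{\left(f \right)} = - \frac{5}{f + f} = - \frac{5}{2 f}$)
$H{\left(F \right)} = -45$ ($H{\left(F \right)} = 9 \left(-5\right) = -45$)
$b = \frac{14}{9}$ ($b = \frac{\left(- \frac{5}{2 \left(-3\right)} - 2\right) \left(-4\right)}{3} = \frac{\left(\left(- \frac{5}{2}\right) \left(- \frac{1}{3}\right) - 2\right) \left(-4\right)}{3} = \frac{\left(\frac{5}{6} - 2\right) \left(-4\right)}{3} = \frac{\left(- \frac{7}{6}\right) \left(-4\right)}{3} = \frac{1}{3} \cdot \frac{14}{3} = \frac{14}{9} \approx 1.5556$)
$w{\left(R \right)} = \left(-45 + \sqrt{2} \sqrt{R}\right)^{2}$ ($w{\left(R \right)} = \left(-45 + \sqrt{R + R}\right)^{2} = \left(-45 + \sqrt{2 R}\right)^{2} = \left(-45 + \sqrt{2} \sqrt{R}\right)^{2}$)
$w^{2}{\left(b \right)} = \left(\left(-45 + \sqrt{2} \sqrt{\frac{14}{9}}\right)^{2}\right)^{2} = \left(\left(-45 + \sqrt{2} \frac{\sqrt{14}}{3}\right)^{2}\right)^{2} = \left(\left(-45 + \frac{2 \sqrt{7}}{3}\right)^{2}\right)^{2} = \left(-45 + \frac{2 \sqrt{7}}{3}\right)^{4}$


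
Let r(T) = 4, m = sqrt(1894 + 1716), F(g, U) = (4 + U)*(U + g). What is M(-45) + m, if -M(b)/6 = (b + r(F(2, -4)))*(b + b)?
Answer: -22140 + 19*sqrt(10) ≈ -22080.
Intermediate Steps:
m = 19*sqrt(10) (m = sqrt(3610) = 19*sqrt(10) ≈ 60.083)
M(b) = -12*b*(4 + b) (M(b) = -6*(b + 4)*(b + b) = -6*(4 + b)*2*b = -12*b*(4 + b))
M(-45) + m = -12*(-45)*(4 - 45) + 19*sqrt(10) = -12*(-45)*(-41) + 19*sqrt(10) = -22140 + 19*sqrt(10)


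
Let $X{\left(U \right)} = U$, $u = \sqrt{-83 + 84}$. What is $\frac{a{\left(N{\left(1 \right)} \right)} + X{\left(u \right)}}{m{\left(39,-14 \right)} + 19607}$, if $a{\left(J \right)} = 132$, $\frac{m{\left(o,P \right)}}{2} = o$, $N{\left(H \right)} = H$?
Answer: $\frac{133}{19685} \approx 0.0067564$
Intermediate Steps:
$m{\left(o,P \right)} = 2 o$
$u = 1$ ($u = \sqrt{1} = 1$)
$\frac{a{\left(N{\left(1 \right)} \right)} + X{\left(u \right)}}{m{\left(39,-14 \right)} + 19607} = \frac{132 + 1}{2 \cdot 39 + 19607} = \frac{133}{78 + 19607} = \frac{133}{19685}$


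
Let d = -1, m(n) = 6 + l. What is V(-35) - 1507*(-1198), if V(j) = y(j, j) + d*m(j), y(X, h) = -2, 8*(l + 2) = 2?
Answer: 7221519/4 ≈ 1.8054e+6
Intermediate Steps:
l = -7/4 (l = -2 + (⅛)*2 = -2 + ¼ = -7/4 ≈ -1.7500)
m(n) = 17/4 (m(n) = 6 - 7/4 = 17/4)
V(j) = -25/4 (V(j) = -2 - 1*17/4 = -2 - 17/4 = -25/4)
V(-35) - 1507*(-1198) = -25/4 - 1507*(-1198) = -25/4 + 1805386 = 7221519/4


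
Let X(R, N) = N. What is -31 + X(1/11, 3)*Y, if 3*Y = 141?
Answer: 110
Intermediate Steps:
Y = 47 (Y = (⅓)*141 = 47)
-31 + X(1/11, 3)*Y = -31 + 3*47 = -31 + 141 = 110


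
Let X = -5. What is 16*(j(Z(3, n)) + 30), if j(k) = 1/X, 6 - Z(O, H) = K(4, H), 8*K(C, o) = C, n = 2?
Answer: 2384/5 ≈ 476.80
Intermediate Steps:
K(C, o) = C/8
Z(O, H) = 11/2 (Z(O, H) = 6 - 4/8 = 6 - 1*1/2 = 6 - 1/2 = 11/2)
j(k) = -1/5 (j(k) = 1/(-5) = -1/5)
16*(j(Z(3, n)) + 30) = 16*(-1/5 + 30) = 16*(149/5) = 2384/5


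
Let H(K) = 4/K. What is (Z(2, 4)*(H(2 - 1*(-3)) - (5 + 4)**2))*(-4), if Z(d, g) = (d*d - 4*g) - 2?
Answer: -22456/5 ≈ -4491.2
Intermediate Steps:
Z(d, g) = -2 + d**2 - 4*g (Z(d, g) = (d**2 - 4*g) - 2 = -2 + d**2 - 4*g)
(Z(2, 4)*(H(2 - 1*(-3)) - (5 + 4)**2))*(-4) = ((-2 + 2**2 - 4*4)*(4/(2 - 1*(-3)) - (5 + 4)**2))*(-4) = ((-2 + 4 - 16)*(4/(2 + 3) - 1*9**2))*(-4) = -14*(4/5 - 1*81)*(-4) = -14*(4*(1/5) - 81)*(-4) = -14*(4/5 - 81)*(-4) = -14*(-401/5)*(-4) = (5614/5)*(-4) = -22456/5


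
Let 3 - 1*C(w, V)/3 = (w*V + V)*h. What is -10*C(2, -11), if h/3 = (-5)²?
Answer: -74340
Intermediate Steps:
h = 75 (h = 3*(-5)² = 3*25 = 75)
C(w, V) = 9 - 225*V - 225*V*w (C(w, V) = 9 - 3*(w*V + V)*75 = 9 - 3*(V*w + V)*75 = 9 - 3*(V + V*w)*75 = 9 - 3*(75*V + 75*V*w) = 9 + (-225*V - 225*V*w) = 9 - 225*V - 225*V*w)
-10*C(2, -11) = -10*(9 - 225*(-11) - 225*(-11)*2) = -10*(9 + 2475 + 4950) = -10*7434 = -74340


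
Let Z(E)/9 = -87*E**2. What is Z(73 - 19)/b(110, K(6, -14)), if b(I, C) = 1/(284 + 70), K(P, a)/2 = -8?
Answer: -808262712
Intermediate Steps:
K(P, a) = -16 (K(P, a) = 2*(-8) = -16)
b(I, C) = 1/354
Z(E) = -783*E**2 (Z(E) = 9*(-87*E**2) = -783*E**2)
Z(73 - 19)/b(110, K(6, -14)) = (-783*(73 - 19)**2)/(1/354) = -783*54**2*354 = -783*2916*354 = -2283228*354 = -808262712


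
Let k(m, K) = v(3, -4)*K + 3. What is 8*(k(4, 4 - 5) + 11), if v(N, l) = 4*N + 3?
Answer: -8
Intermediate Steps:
v(N, l) = 3 + 4*N
k(m, K) = 3 + 15*K (k(m, K) = (3 + 4*3)*K + 3 = (3 + 12)*K + 3 = 15*K + 3 = 3 + 15*K)
8*(k(4, 4 - 5) + 11) = 8*((3 + 15*(4 - 5)) + 11) = 8*((3 + 15*(-1)) + 11) = 8*((3 - 15) + 11) = 8*(-12 + 11) = 8*(-1) = -8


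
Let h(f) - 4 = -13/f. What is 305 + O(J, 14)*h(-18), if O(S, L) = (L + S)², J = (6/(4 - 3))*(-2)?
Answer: 2915/9 ≈ 323.89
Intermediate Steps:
J = -12 (J = (6/1)*(-2) = (6*1)*(-2) = 6*(-2) = -12)
h(f) = 4 - 13/f
305 + O(J, 14)*h(-18) = 305 + (14 - 12)²*(4 - 13/(-18)) = 305 + 2²*(4 - 13*(-1/18)) = 305 + 4*(4 + 13/18) = 305 + 4*(85/18) = 305 + 170/9 = 2915/9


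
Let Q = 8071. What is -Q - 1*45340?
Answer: -53411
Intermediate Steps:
-Q - 1*45340 = -1*8071 - 1*45340 = -8071 - 45340 = -53411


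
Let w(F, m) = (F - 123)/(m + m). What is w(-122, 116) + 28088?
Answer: 6516171/232 ≈ 28087.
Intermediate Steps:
w(F, m) = (-123 + F)/(2*m) (w(F, m) = (-123 + F)/((2*m)) = (-123 + F)*(1/(2*m)) = (-123 + F)/(2*m))
w(-122, 116) + 28088 = (1/2)*(-123 - 122)/116 + 28088 = (1/2)*(1/116)*(-245) + 28088 = -245/232 + 28088 = 6516171/232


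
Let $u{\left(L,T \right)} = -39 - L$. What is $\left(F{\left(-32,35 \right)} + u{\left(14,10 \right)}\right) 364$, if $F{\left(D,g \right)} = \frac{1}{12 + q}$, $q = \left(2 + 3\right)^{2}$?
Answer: $- \frac{713440}{37} \approx -19282.0$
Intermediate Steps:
$q = 25$ ($q = 5^{2} = 25$)
$F{\left(D,g \right)} = \frac{1}{37}$ ($F{\left(D,g \right)} = \frac{1}{12 + 25} = \frac{1}{37}$)
$\left(F{\left(-32,35 \right)} + u{\left(14,10 \right)}\right) 364 = \left(\frac{1}{37} - 53\right) 364 = \left(- \frac{1960}{37}\right) 364 = - \frac{713440}{37}$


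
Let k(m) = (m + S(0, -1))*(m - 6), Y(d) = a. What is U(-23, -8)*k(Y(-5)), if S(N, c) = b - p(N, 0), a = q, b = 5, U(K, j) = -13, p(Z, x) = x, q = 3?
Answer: 312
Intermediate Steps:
a = 3
Y(d) = 3
S(N, c) = 5 (S(N, c) = 5 - 1*0 = 5 + 0 = 5)
k(m) = (-6 + m)*(5 + m) (k(m) = (m + 5)*(m - 6) = (5 + m)*(-6 + m) = (-6 + m)*(5 + m))
U(-23, -8)*k(Y(-5)) = -13*(-30 + 3² - 1*3) = -13*(-30 + 9 - 3) = -13*(-24) = 312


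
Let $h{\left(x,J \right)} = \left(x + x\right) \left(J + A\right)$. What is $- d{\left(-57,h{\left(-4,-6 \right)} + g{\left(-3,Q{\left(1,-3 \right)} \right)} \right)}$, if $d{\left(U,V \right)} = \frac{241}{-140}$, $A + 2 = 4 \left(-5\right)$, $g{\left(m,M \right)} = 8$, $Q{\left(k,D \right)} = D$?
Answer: $\frac{241}{140} \approx 1.7214$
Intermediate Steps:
$A = -22$ ($A = -2 + 4 \left(-5\right) = -2 - 20 = -22$)
$h{\left(x,J \right)} = 2 x \left(-22 + J\right)$ ($h{\left(x,J \right)} = \left(x + x\right) \left(J - 22\right) = 2 x \left(-22 + J\right)$)
$d{\left(U,V \right)} = - \frac{241}{140}$ ($d{\left(U,V \right)} = 241 \left(- \frac{1}{140}\right) = - \frac{241}{140}$)
$- d{\left(-57,h{\left(-4,-6 \right)} + g{\left(-3,Q{\left(1,-3 \right)} \right)} \right)} = \left(-1\right) \left(- \frac{241}{140}\right) = \frac{241}{140}$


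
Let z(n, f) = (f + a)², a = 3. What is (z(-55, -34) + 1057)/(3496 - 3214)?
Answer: 1009/141 ≈ 7.1560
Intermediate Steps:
z(n, f) = (3 + f)² (z(n, f) = (f + 3)² = (3 + f)²)
(z(-55, -34) + 1057)/(3496 - 3214) = ((3 - 34)² + 1057)/(3496 - 3214) = ((-31)² + 1057)/282 = (961 + 1057)*(1/282) = 2018*(1/282) = 1009/141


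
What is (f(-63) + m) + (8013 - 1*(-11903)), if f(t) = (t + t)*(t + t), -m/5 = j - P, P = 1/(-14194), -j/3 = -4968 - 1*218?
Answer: -596119617/14194 ≈ -41998.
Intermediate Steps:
j = 15558 (j = -3*(-4968 - 1*218) = -3*(-4968 - 218) = -3*(-5186) = 15558)
P = -1/14194 ≈ -7.0452e-5
m = -1104151265/14194 (m = -5*(15558 - 1*(-1/14194)) = -5*(15558 + 1/14194) = -5*220830253/14194 = -1104151265/14194 ≈ -77790.)
f(t) = 4*t² (f(t) = (2*t)*(2*t) = 4*t²)
(f(-63) + m) + (8013 - 1*(-11903)) = (4*(-63)² - 1104151265/14194) + (8013 - 1*(-11903)) = (4*3969 - 1104151265/14194) + (8013 + 11903) = (15876 - 1104151265/14194) + 19916 = -878807321/14194 + 19916 = -596119617/14194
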